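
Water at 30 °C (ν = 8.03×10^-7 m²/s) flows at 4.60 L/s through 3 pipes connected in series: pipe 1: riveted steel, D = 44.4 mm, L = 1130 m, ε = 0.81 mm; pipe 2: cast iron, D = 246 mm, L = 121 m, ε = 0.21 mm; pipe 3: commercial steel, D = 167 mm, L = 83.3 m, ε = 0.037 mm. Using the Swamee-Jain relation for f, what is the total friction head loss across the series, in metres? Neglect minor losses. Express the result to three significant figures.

H ≈ 543 m

Pipe 1: V = 2.971 m/s, Re = 1.64×10^5, ε/D = 0.0182, f = 0.04738, h_1 = f(L/D)V²/2g = 542.5 m
Pipe 2: V = 0.09678 m/s, Re = 2.96×10^4, ε/D = 8.54×10^-4, f = 0.02582, h_2 = f(L/D)V²/2g = 0.006062 m
Pipe 3: V = 0.2100 m/s, Re = 4.37×10^4, ε/D = 2.22×10^-4, f = 0.02222, h_3 = f(L/D)V²/2g = 0.02492 m
Series → Q common, losses add: H = Σh = 542.6 m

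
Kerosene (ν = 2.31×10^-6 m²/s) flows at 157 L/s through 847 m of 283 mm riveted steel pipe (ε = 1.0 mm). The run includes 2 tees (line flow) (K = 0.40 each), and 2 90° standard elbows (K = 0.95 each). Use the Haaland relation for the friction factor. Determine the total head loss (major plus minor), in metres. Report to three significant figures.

H_L ≈ 27.3 m

V = 4Q/(πD²) = 2.496 m/s; V²/2g = 0.3175 m
Re = 3.06×10^5, ε/D = 0.00353 → f = 0.02782 (Haaland)
Major: h_f = f(L/D)·V²/2g = 0.02782·2993·0.3175 = 26.44 m
Minor: ΣK = 2.70; h_m = ΣK·V²/2g = 0.8573 m
Total H_L = 26.44 + 0.8573 = 27.30 m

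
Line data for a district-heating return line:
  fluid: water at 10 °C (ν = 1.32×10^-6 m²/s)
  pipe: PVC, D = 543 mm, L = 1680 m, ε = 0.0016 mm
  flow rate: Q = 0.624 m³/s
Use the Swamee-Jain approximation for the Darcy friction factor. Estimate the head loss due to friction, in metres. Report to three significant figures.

V = 4Q/(πD²) = 4·0.624/(π·0.543²) = 2.695 m/s
Re = VD/ν = 2.695·0.543/1.32×10^-6 = 1.11×10^6 → turbulent
ε/D = 0.0016/543 = 2.95×10^-6
Swamee-Jain: f = 0.01149
h_f = f(L/D)V²/(2g) = 0.01149·(1680/0.543)·2.695²/(2·9.81) = 13.15 m

h_f ≈ 13.2 m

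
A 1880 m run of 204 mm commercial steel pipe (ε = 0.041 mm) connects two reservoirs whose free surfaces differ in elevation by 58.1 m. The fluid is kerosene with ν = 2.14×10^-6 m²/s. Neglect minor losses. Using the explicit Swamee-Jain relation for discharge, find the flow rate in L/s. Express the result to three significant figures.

Q ≈ 89.4 L/s

Swamee-Jain (Type II): Q = -0.965·√(gD⁵h_f/L)·ln[ε/(3.7D) + √(3.17ν²L/(gD³h_f))]
√(gD⁵h_f/L) = √(9.81·0.204⁵·58.1/1880) = 0.01035
ε/(3.7D) = 5.43×10^-5; √(3.17ν²L/(gD³h_f)) = 7.51×10^-5
Q = -0.965·0.01035·ln(1.294×10^-4) = 0.08941 m³/s
Check: V = 2.74 m/s, Re = 2.61×10^5, f = 0.01658, h_f = 58.3 m ≈ 58.1 m ✓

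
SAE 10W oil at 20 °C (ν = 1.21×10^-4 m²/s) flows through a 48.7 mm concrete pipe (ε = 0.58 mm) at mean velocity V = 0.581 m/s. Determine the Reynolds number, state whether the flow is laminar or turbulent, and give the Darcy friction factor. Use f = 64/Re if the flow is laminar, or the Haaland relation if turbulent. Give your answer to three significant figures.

Re = VD/ν = 0.5810·0.0487/1.21×10^-4 = 234
Re < 2300 → laminar → f = 64/Re = 0.2737

Re ≈ 234; laminar; f = 64/Re ≈ 0.274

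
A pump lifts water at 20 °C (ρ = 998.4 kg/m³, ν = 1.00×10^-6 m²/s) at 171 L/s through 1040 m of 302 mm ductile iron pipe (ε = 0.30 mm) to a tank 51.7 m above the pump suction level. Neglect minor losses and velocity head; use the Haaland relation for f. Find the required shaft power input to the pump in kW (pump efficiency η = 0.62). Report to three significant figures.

P_shaft ≈ 194 kW

V = 4Q/(πD²) = 2.387 m/s; Re = 7.21×10^5; ε/D = 9.93×10^-4; f = 0.02001
h_f = f(L/D)V²/2g = 20.02 m
Total head H = z + h_f = 51.7 + 20.02 = 71.72 m
P_hyd = ρgQH = 998.4·9.81·0.171·71.72 = 120.1 kW
P_shaft = P_hyd/η = 120.1/0.62 = 193.7 kW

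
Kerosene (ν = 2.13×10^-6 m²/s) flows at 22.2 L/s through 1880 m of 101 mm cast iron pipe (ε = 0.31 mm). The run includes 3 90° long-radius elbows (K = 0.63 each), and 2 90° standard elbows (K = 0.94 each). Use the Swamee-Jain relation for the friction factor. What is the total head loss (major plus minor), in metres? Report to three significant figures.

H_L ≈ 202 m

V = 4Q/(πD²) = 2.771 m/s; V²/2g = 0.3913 m
Re = 1.31×10^5, ε/D = 0.00307 → f = 0.02755 (Swamee-Jain)
Major: h_f = f(L/D)·V²/2g = 0.02755·18614·0.3913 = 200.7 m
Minor: ΣK = 3.77; h_m = ΣK·V²/2g = 1.475 m
Total H_L = 200.7 + 1.475 = 202.1 m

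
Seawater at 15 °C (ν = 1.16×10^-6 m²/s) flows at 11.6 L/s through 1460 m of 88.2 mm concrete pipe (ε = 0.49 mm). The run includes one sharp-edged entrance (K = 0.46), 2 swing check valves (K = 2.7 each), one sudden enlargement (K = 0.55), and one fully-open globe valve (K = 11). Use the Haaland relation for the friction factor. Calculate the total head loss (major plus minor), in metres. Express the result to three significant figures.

V = 4Q/(πD²) = 1.899 m/s; V²/2g = 0.1837 m
Re = 1.44×10^5, ε/D = 0.00556 → f = 0.03198 (Haaland)
Major: h_f = f(L/D)·V²/2g = 0.03198·16553·0.1837 = 97.25 m
Minor: ΣK = 17.4; h_m = ΣK·V²/2g = 3.199 m
Total H_L = 97.25 + 3.199 = 100.5 m

H_L ≈ 100 m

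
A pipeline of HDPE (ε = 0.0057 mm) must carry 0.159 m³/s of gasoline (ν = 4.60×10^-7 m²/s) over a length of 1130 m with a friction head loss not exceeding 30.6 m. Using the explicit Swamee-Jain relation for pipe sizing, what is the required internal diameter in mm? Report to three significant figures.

D ≈ 245 mm

Swamee-Jain (Type III): D = 0.66·[ε^1.25·(LQ²/(gh_f))^4.75 + ν·Q^9.4·(L/(gh_f))^5.2]^0.04
LQ²/(gh_f) = 0.09517; L/(gh_f) = 3.764
Term 1 = ε^1.25·(…)^4.75 = 3.91×10^-12; Term 2 = ν·Q^9.4·(…)^5.2 = 1.41×10^-11
D = 0.66·(3.91×10^-12 + 1.41×10^-11)^0.04 = 0.2453 m = 245 mm
Check: V = 3.36 m/s, Re = 1.79×10^6, f = 0.01130, h_f = 30.0 m ≈ 30.6 m ✓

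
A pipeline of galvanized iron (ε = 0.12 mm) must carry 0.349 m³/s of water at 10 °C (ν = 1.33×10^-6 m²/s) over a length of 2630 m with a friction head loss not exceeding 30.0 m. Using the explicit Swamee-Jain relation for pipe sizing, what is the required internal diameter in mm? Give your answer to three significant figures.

Swamee-Jain (Type III): D = 0.66·[ε^1.25·(LQ²/(gh_f))^4.75 + ν·Q^9.4·(L/(gh_f))^5.2]^0.04
LQ²/(gh_f) = 1.088; L/(gh_f) = 8.936
Term 1 = ε^1.25·(…)^4.75 = 1.88×10^-5; Term 2 = ν·Q^9.4·(…)^5.2 = 5.92×10^-6
D = 0.66·(1.88×10^-5 + 5.92×10^-6)^0.04 = 0.4318 m = 432 mm
Check: V = 2.38 m/s, Re = 7.74×10^5, f = 0.01576, h_f = 27.8 m ≈ 30.0 m ✓

D ≈ 432 mm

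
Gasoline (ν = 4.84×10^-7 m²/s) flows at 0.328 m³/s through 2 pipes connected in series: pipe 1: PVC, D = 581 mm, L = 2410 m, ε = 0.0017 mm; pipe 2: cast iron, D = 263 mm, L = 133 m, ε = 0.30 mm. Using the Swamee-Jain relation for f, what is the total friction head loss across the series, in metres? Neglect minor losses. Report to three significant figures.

Pipe 1: V = 1.237 m/s, Re = 1.49×10^6, ε/D = 2.93×10^-6, f = 0.01097, h_1 = f(L/D)V²/2g = 3.549 m
Pipe 2: V = 6.038 m/s, Re = 3.28×10^6, ε/D = 0.00114, f = 0.02041, h_2 = f(L/D)V²/2g = 19.17 m
Series → Q common, losses add: H = Σh = 22.72 m

H ≈ 22.7 m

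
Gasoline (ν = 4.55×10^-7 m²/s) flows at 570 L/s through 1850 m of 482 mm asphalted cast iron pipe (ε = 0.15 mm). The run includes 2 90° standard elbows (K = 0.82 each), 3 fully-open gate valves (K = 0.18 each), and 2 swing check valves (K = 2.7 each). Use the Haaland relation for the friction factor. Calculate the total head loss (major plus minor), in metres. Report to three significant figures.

V = 4Q/(πD²) = 3.124 m/s; V²/2g = 0.4974 m
Re = 3.31×10^6, ε/D = 3.11×10^-4 → f = 0.01528 (Haaland)
Major: h_f = f(L/D)·V²/2g = 0.01528·3838·0.4974 = 29.17 m
Minor: ΣK = 7.58; h_m = ΣK·V²/2g = 3.770 m
Total H_L = 29.17 + 3.770 = 32.94 m

H_L ≈ 32.9 m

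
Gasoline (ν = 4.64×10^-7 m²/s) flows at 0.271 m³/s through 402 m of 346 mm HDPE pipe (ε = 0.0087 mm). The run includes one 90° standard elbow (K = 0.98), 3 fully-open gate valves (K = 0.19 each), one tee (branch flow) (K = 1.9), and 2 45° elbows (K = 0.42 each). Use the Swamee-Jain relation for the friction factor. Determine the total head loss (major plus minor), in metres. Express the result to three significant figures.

H_L ≈ 7.29 m

V = 4Q/(πD²) = 2.882 m/s; V²/2g = 0.4234 m
Re = 2.15×10^6, ε/D = 2.51×10^-5 → f = 0.01114 (Swamee-Jain)
Major: h_f = f(L/D)·V²/2g = 0.01114·1162·0.4234 = 5.478 m
Minor: ΣK = 4.29; h_m = ΣK·V²/2g = 1.816 m
Total H_L = 5.478 + 1.816 = 7.294 m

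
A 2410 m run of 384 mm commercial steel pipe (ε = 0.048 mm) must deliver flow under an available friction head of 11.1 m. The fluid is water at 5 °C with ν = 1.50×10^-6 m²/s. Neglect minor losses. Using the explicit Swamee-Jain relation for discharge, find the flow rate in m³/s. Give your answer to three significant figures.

Swamee-Jain (Type II): Q = -0.965·√(gD⁵h_f/L)·ln[ε/(3.7D) + √(3.17ν²L/(gD³h_f))]
√(gD⁵h_f/L) = √(9.81·0.384⁵·11.1/2410) = 0.01942
ε/(3.7D) = 3.38×10^-5; √(3.17ν²L/(gD³h_f)) = 5.28×10^-5
Q = -0.965·0.01942·ln(8.658×10^-5) = 0.1753 m³/s
Check: V = 1.51 m/s, Re = 3.88×10^5, f = 0.01518, h_f = 11.1 m ≈ 11.1 m ✓

Q ≈ 0.175 m³/s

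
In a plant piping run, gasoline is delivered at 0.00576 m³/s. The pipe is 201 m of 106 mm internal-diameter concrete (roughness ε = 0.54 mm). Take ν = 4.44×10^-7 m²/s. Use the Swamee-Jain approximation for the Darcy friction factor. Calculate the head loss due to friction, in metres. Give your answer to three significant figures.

V = 4Q/(πD²) = 4·0.00576/(π·0.106²) = 0.6527 m/s
Re = VD/ν = 0.6527·0.106/4.44×10^-7 = 1.56×10^5 → turbulent
ε/D = 0.54/106 = 0.00509
Swamee-Jain: f = 0.03134
h_f = f(L/D)V²/(2g) = 0.03134·(201/0.106)·0.6527²/(2·9.81) = 1.290 m

h_f ≈ 1.29 m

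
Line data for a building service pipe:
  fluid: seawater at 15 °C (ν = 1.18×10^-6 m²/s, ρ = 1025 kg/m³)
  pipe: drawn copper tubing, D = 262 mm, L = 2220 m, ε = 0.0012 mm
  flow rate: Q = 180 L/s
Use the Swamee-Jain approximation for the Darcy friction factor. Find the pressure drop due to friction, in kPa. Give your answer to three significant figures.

Δp ≈ 596 kPa

V = 4Q/(πD²) = 4·0.180/(π·0.262²) = 3.339 m/s
Re = VD/ν = 3.339·0.262/1.18×10^-6 = 7.41×10^5 → turbulent
ε/D = 0.0012/262 = 4.58×10^-6
Swamee-Jain: f = 0.01231
h_f = f(L/D)V²/(2g) = 0.01231·(2220/0.262)·3.339²/(2·9.81) = 59.26 m
Δp = ρg·h_f = 1025·9.81·59.26 = 595.9 kPa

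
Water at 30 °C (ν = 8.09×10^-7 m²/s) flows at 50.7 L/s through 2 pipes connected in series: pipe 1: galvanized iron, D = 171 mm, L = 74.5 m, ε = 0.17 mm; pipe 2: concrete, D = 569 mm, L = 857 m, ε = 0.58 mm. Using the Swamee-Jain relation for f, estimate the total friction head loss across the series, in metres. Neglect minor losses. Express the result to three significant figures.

H ≈ 2.27 m

Pipe 1: V = 2.208 m/s, Re = 4.67×10^5, ε/D = 9.94×10^-4, f = 0.02037, h_1 = f(L/D)V²/2g = 2.205 m
Pipe 2: V = 0.1994 m/s, Re = 1.40×10^5, ε/D = 0.00102, f = 0.02178, h_2 = f(L/D)V²/2g = 0.06647 m
Series → Q common, losses add: H = Σh = 2.271 m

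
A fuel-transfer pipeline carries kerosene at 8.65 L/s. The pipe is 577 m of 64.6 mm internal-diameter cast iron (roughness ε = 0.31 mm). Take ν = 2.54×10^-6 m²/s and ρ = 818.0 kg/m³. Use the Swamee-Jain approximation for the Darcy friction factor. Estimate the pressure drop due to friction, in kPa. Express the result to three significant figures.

V = 4Q/(πD²) = 4·0.00865/(π·0.0646²) = 2.639 m/s
Re = VD/ν = 2.639·0.0646/2.54×10^-6 = 6.71×10^4 → turbulent
ε/D = 0.31/64.6 = 0.00480
Swamee-Jain: f = 0.03171
h_f = f(L/D)V²/(2g) = 0.03171·(577/0.0646)·2.639²/(2·9.81) = 100.6 m
Δp = ρg·h_f = 818.0·9.81·100.6 = 806.9 kPa

Δp ≈ 807 kPa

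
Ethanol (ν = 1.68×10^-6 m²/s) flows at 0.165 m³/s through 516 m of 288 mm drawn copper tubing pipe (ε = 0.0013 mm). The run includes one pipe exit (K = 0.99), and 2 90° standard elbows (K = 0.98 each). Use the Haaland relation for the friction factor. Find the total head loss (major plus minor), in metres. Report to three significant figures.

H_L ≈ 8.84 m

V = 4Q/(πD²) = 2.533 m/s; V²/2g = 0.3270 m
Re = 4.34×10^5, ε/D = 4.51×10^-6 → f = 0.01344 (Haaland)
Major: h_f = f(L/D)·V²/2g = 0.01344·1792·0.3270 = 7.876 m
Minor: ΣK = 2.95; h_m = ΣK·V²/2g = 0.9646 m
Total H_L = 7.876 + 0.9646 = 8.840 m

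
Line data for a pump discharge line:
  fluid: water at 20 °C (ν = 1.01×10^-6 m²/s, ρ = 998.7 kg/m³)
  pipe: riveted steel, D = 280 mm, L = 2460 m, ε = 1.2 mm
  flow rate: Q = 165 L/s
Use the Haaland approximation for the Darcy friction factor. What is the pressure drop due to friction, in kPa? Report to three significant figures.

Δp ≈ 919 kPa

V = 4Q/(πD²) = 4·0.165/(π·0.280²) = 2.680 m/s
Re = VD/ν = 2.680·0.280/1.01×10^-6 = 7.43×10^5 → turbulent
ε/D = 1.2/280 = 0.00429
Haaland: f = 0.02919
h_f = f(L/D)V²/(2g) = 0.02919·(2460/0.280)·2.680²/(2·9.81) = 93.85 m
Δp = ρg·h_f = 998.7·9.81·93.85 = 919.4 kPa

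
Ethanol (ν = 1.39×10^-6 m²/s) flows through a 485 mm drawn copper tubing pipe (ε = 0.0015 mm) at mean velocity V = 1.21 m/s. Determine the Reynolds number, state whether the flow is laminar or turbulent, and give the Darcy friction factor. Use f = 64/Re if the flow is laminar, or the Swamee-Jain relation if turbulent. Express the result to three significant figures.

Re = VD/ν = 1.210·0.485/1.39×10^-6 = 4.22×10^5
Re > 4000 → turbulent; ε/D = 3.09×10^-6
Swamee-Jain: f = 0.01354

Re ≈ 4.22×10^5; turbulent; f ≈ 0.0135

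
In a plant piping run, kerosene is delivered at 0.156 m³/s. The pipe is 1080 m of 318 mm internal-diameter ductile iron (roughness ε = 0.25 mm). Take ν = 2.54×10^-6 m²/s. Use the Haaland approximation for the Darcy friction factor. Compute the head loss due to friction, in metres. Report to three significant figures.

h_f ≈ 13.2 m

V = 4Q/(πD²) = 4·0.156/(π·0.318²) = 1.964 m/s
Re = VD/ν = 1.964·0.318/2.54×10^-6 = 2.46×10^5 → turbulent
ε/D = 0.25/318 = 7.86×10^-4
Haaland: f = 0.01977
h_f = f(L/D)V²/(2g) = 0.01977·(1080/0.318)·1.964²/(2·9.81) = 13.20 m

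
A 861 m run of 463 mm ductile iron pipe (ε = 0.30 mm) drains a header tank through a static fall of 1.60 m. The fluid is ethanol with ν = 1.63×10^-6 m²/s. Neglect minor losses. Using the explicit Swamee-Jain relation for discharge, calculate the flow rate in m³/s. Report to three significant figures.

Swamee-Jain (Type II): Q = -0.965·√(gD⁵h_f/L)·ln[ε/(3.7D) + √(3.17ν²L/(gD³h_f))]
√(gD⁵h_f/L) = √(9.81·0.463⁵·1.60/861) = 0.01969
ε/(3.7D) = 1.75×10^-4; √(3.17ν²L/(gD³h_f)) = 6.82×10^-5
Q = -0.965·0.01969·ln(2.433×10^-4) = 0.1581 m³/s
Check: V = 0.939 m/s, Re = 2.67×10^5, f = 0.01927, h_f = 1.61 m ≈ 1.60 m ✓

Q ≈ 0.158 m³/s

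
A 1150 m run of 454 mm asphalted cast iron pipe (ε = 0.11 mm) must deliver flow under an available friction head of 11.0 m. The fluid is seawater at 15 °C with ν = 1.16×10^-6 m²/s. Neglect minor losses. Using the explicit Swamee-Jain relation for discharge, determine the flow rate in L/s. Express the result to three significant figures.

Q ≈ 384 L/s

Swamee-Jain (Type II): Q = -0.965·√(gD⁵h_f/L)·ln[ε/(3.7D) + √(3.17ν²L/(gD³h_f))]
√(gD⁵h_f/L) = √(9.81·0.454⁵·11.0/1150) = 0.04254
ε/(3.7D) = 6.55×10^-5; √(3.17ν²L/(gD³h_f)) = 2.20×10^-5
Q = -0.965·0.04254·ln(8.752×10^-5) = 0.3836 m³/s
Check: V = 2.37 m/s, Re = 9.27×10^5, f = 0.01527, h_f = 11.1 m ≈ 11.0 m ✓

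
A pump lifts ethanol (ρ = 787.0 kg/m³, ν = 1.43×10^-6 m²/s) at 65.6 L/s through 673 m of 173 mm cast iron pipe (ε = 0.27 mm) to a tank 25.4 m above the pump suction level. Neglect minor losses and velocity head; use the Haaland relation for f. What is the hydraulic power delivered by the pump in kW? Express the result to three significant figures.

V = 4Q/(πD²) = 2.791 m/s; Re = 3.38×10^5; ε/D = 0.00156; f = 0.02255
h_f = f(L/D)V²/2g = 34.83 m
Total head H = z + h_f = 25.4 + 34.83 = 60.23 m
P_hyd = ρgQH = 787.0·9.81·0.0656·60.23 = 30.50 kW

P_hyd ≈ 30.5 kW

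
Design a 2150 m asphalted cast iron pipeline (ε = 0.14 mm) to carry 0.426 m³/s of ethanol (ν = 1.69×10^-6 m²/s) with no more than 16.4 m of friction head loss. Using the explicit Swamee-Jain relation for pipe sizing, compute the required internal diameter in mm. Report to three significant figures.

Swamee-Jain (Type III): D = 0.66·[ε^1.25·(LQ²/(gh_f))^4.75 + ν·Q^9.4·(L/(gh_f))^5.2]^0.04
LQ²/(gh_f) = 2.425; L/(gh_f) = 13.36
Term 1 = ε^1.25·(…)^4.75 = 0.00102; Term 2 = ν·Q^9.4·(…)^5.2 = 3.97×10^-4
D = 0.66·(0.00102 + 3.97×10^-4)^0.04 = 0.5077 m = 508 mm
Check: V = 2.10 m/s, Re = 6.32×10^5, f = 0.01592, h_f = 15.2 m ≈ 16.4 m ✓

D ≈ 508 mm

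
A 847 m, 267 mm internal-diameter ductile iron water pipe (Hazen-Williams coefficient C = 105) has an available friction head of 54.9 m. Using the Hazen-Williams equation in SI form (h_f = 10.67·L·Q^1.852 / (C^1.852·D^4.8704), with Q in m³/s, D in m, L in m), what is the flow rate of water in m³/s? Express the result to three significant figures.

Rearranging: Q = [h_f·C^1.852·D^4.8704 / (10.67·L)]^(1/1.852)
Q = [54.9·105^1.852·0.267^4.8704 / (10.67·847)]^0.540 = 0.2071 m³/s

Q ≈ 0.207 m³/s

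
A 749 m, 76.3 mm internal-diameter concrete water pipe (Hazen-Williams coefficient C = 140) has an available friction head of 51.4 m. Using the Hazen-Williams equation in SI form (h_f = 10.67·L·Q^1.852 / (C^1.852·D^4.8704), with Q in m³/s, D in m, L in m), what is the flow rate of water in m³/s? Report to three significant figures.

Rearranging: Q = [h_f·C^1.852·D^4.8704 / (10.67·L)]^(1/1.852)
Q = [51.4·140^1.852·0.0763^4.8704 / (10.67·749)]^0.540 = 0.01057 m³/s

Q ≈ 0.0106 m³/s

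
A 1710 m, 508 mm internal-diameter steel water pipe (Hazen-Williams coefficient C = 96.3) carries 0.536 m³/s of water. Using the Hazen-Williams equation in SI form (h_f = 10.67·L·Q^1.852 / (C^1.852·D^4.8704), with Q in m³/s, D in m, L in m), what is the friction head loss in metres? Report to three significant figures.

h_f ≈ 33.0 m

h_f = 10.67·1710·0.536^1.852 / (96.3^1.852·0.508^4.8704) = 33.00 m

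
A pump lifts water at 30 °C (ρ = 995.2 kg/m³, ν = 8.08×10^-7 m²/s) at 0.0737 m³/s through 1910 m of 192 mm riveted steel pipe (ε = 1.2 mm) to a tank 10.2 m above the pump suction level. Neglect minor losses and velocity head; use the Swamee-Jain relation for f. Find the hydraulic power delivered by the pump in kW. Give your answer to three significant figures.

P_hyd ≈ 84.7 kW

V = 4Q/(πD²) = 2.546 m/s; Re = 6.05×10^5; ε/D = 0.00625; f = 0.03274
h_f = f(L/D)V²/2g = 107.6 m
Total head H = z + h_f = 10.2 + 107.6 = 117.8 m
P_hyd = ρgQH = 995.2·9.81·0.0737·117.8 = 84.74 kW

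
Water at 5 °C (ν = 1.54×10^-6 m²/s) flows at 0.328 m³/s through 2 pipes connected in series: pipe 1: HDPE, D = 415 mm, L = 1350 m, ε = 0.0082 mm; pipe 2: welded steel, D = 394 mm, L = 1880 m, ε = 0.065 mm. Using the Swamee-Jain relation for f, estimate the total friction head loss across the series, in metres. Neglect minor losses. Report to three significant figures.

Pipe 1: V = 2.425 m/s, Re = 6.53×10^5, ε/D = 1.98×10^-5, f = 0.01285, h_1 = f(L/D)V²/2g = 12.53 m
Pipe 2: V = 2.690 m/s, Re = 6.88×10^5, ε/D = 1.65×10^-4, f = 0.01476, h_2 = f(L/D)V²/2g = 25.97 m
Series → Q common, losses add: H = Σh = 38.50 m

H ≈ 38.5 m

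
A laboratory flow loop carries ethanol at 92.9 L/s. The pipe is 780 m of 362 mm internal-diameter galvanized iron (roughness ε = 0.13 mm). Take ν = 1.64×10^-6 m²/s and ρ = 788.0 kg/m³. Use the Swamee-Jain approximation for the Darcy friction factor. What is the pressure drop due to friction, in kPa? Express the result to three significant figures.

Δp ≈ 12.6 kPa

V = 4Q/(πD²) = 4·0.0929/(π·0.362²) = 0.9026 m/s
Re = VD/ν = 0.9026·0.362/1.64×10^-6 = 1.99×10^5 → turbulent
ε/D = 0.13/362 = 3.59×10^-4
Swamee-Jain: f = 0.01816
h_f = f(L/D)V²/(2g) = 0.01816·(780/0.362)·0.9026²/(2·9.81) = 1.625 m
Δp = ρg·h_f = 788.0·9.81·1.625 = 12.56 kPa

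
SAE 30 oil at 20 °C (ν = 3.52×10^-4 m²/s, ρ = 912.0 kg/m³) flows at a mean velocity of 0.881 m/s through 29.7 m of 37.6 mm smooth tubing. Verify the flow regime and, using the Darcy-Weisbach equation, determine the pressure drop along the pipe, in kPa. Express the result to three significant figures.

Re = VD/ν = 0.881·0.03760/3.52×10^-4 = 94.1 → laminar (Re < 2300)
f = 64/Re = 0.6801
h_f = f(L/D)V²/(2g) = 0.6801·(29.7/0.03760)·0.881²/(2·9.81) = 21.25 m
Δp = ρg·h_f = 912.0·9.81·21.25 = 190.1 kPa

Δp ≈ 190 kPa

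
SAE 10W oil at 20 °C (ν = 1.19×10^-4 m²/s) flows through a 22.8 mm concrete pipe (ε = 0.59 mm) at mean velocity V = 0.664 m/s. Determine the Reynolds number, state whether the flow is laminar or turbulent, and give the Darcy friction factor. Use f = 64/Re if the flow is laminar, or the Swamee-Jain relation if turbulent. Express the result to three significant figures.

Re = VD/ν = 0.6640·0.0228/1.19×10^-4 = 127
Re < 2300 → laminar → f = 64/Re = 0.5031

Re ≈ 127; laminar; f = 64/Re ≈ 0.503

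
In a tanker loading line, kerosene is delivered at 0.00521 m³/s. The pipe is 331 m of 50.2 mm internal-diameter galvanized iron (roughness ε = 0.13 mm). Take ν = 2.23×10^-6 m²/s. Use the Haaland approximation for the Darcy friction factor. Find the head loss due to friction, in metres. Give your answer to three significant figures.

V = 4Q/(πD²) = 4·0.00521/(π·0.0502²) = 2.632 m/s
Re = VD/ν = 2.632·0.0502/2.23×10^-6 = 5.93×10^4 → turbulent
ε/D = 0.13/50.2 = 0.00259
Haaland: f = 0.02725
h_f = f(L/D)V²/(2g) = 0.02725·(331/0.0502)·2.632²/(2·9.81) = 63.46 m

h_f ≈ 63.5 m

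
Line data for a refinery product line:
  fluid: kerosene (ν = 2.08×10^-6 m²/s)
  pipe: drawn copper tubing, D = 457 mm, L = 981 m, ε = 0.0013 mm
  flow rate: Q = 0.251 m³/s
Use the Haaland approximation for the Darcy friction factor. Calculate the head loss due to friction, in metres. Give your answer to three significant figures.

V = 4Q/(πD²) = 4·0.251/(π·0.457²) = 1.530 m/s
Re = VD/ν = 1.530·0.457/2.08×10^-6 = 3.36×10^5 → turbulent
ε/D = 0.0013/457 = 2.84×10^-6
Haaland: f = 0.01407
h_f = f(L/D)V²/(2g) = 0.01407·(981/0.457)·1.530²/(2·9.81) = 3.603 m

h_f ≈ 3.60 m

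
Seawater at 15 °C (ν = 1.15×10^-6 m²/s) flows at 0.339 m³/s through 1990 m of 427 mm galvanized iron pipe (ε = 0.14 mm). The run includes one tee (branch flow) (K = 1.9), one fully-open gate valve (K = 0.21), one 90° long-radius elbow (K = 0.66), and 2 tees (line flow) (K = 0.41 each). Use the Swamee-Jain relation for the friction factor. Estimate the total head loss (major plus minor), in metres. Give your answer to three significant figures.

V = 4Q/(πD²) = 2.367 m/s; V²/2g = 0.2856 m
Re = 8.79×10^5, ε/D = 3.28×10^-4 → f = 0.01609 (Swamee-Jain)
Major: h_f = f(L/D)·V²/2g = 0.01609·4660·0.2856 = 21.42 m
Minor: ΣK = 3.59; h_m = ΣK·V²/2g = 1.025 m
Total H_L = 21.42 + 1.025 = 22.44 m

H_L ≈ 22.4 m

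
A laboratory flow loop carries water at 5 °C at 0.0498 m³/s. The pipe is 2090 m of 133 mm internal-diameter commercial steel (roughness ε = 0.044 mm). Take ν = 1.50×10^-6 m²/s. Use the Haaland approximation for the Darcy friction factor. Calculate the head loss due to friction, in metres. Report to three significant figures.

h_f ≈ 174 m

V = 4Q/(πD²) = 4·0.0498/(π·0.133²) = 3.585 m/s
Re = VD/ν = 3.585·0.133/1.50×10^-6 = 3.18×10^5 → turbulent
ε/D = 0.044/133 = 3.31×10^-4
Haaland: f = 0.01693
h_f = f(L/D)V²/(2g) = 0.01693·(2090/0.133)·3.585²/(2·9.81) = 174.3 m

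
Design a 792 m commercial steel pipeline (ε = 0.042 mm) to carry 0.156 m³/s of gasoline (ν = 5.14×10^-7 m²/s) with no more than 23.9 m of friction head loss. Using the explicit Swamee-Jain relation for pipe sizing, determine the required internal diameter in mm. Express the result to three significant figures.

Swamee-Jain (Type III): D = 0.66·[ε^1.25·(LQ²/(gh_f))^4.75 + ν·Q^9.4·(L/(gh_f))^5.2]^0.04
LQ²/(gh_f) = 0.08221; L/(gh_f) = 3.378
Term 1 = ε^1.25·(…)^4.75 = 2.37×10^-11; Term 2 = ν·Q^9.4·(…)^5.2 = 7.51×10^-12
D = 0.66·(2.37×10^-11 + 7.51×10^-12)^0.04 = 0.2508 m = 251 mm
Check: V = 3.16 m/s, Re = 1.54×10^6, f = 0.01406, h_f = 22.6 m ≈ 23.9 m ✓

D ≈ 251 mm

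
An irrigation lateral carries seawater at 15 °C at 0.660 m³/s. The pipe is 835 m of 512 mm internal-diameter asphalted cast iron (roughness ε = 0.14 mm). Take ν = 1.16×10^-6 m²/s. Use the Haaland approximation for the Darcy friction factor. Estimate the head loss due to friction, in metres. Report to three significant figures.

h_f ≈ 13.0 m

V = 4Q/(πD²) = 4·0.660/(π·0.512²) = 3.206 m/s
Re = VD/ν = 3.206·0.512/1.16×10^-6 = 1.41×10^6 → turbulent
ε/D = 0.14/512 = 2.73×10^-4
Haaland: f = 0.01517
h_f = f(L/D)V²/(2g) = 0.01517·(835/0.512)·3.206²/(2·9.81) = 12.96 m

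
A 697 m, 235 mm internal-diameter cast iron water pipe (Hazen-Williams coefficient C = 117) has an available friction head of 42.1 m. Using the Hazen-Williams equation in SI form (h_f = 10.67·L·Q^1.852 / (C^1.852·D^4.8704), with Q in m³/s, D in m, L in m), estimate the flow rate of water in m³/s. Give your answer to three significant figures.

Q ≈ 0.159 m³/s

Rearranging: Q = [h_f·C^1.852·D^4.8704 / (10.67·L)]^(1/1.852)
Q = [42.1·117^1.852·0.235^4.8704 / (10.67·697)]^0.540 = 0.1588 m³/s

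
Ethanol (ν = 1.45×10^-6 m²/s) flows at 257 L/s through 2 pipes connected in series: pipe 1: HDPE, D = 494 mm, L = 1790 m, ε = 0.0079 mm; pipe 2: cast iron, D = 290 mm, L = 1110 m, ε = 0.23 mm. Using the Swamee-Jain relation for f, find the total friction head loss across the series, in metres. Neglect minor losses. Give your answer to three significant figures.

Pipe 1: V = 1.341 m/s, Re = 4.57×10^5, ε/D = 1.60×10^-5, f = 0.01355, h_1 = f(L/D)V²/2g = 4.498 m
Pipe 2: V = 3.891 m/s, Re = 7.78×10^5, ε/D = 7.93×10^-4, f = 0.01914, h_2 = f(L/D)V²/2g = 56.52 m
Series → Q common, losses add: H = Σh = 61.02 m

H ≈ 61.0 m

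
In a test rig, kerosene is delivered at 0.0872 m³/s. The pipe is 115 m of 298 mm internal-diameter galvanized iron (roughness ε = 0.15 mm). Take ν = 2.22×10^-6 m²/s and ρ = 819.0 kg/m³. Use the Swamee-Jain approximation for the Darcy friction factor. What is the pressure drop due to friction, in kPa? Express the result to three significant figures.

Δp ≈ 4.76 kPa

V = 4Q/(πD²) = 4·0.0872/(π·0.298²) = 1.250 m/s
Re = VD/ν = 1.250·0.298/2.22×10^-6 = 1.68×10^5 → turbulent
ε/D = 0.15/298 = 5.03×10^-4
Swamee-Jain: f = 0.01927
h_f = f(L/D)V²/(2g) = 0.01927·(115/0.298)·1.250²/(2·9.81) = 0.5924 m
Δp = ρg·h_f = 819.0·9.81·0.5924 = 4.759 kPa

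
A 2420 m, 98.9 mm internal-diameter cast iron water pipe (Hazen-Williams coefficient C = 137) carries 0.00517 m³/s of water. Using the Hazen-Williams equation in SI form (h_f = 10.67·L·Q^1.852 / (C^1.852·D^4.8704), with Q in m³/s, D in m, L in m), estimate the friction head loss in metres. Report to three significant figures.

h_f = 10.67·2420·0.00517^1.852 / (137^1.852·0.0989^4.8704) = 13.00 m

h_f ≈ 13.0 m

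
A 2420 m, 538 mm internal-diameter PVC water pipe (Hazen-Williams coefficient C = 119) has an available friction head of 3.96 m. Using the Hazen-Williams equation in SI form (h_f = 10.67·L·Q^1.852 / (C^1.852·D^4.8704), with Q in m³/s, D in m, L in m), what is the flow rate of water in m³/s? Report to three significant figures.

Q ≈ 0.203 m³/s

Rearranging: Q = [h_f·C^1.852·D^4.8704 / (10.67·L)]^(1/1.852)
Q = [3.96·119^1.852·0.538^4.8704 / (10.67·2420)]^0.540 = 0.2032 m³/s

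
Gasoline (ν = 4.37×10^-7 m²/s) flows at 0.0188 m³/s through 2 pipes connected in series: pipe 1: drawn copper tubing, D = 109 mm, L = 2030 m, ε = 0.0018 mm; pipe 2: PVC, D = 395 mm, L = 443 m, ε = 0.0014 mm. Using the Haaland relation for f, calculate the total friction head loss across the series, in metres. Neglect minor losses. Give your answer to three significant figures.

H ≈ 51.1 m

Pipe 1: V = 2.015 m/s, Re = 5.03×10^5, ε/D = 1.65×10^-5, f = 0.01324, h_1 = f(L/D)V²/2g = 51.03 m
Pipe 2: V = 0.1534 m/s, Re = 1.39×10^5, ε/D = 3.54×10^-6, f = 0.01668, h_2 = f(L/D)V²/2g = 0.02244 m
Series → Q common, losses add: H = Σh = 51.05 m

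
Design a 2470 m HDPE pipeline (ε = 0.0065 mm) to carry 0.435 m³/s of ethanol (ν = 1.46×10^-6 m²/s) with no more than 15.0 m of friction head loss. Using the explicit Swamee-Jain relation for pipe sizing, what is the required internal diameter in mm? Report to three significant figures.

D ≈ 508 mm

Swamee-Jain (Type III): D = 0.66·[ε^1.25·(LQ²/(gh_f))^4.75 + ν·Q^9.4·(L/(gh_f))^5.2]^0.04
LQ²/(gh_f) = 3.176; L/(gh_f) = 16.79
Term 1 = ε^1.25·(…)^4.75 = 7.95×10^-5; Term 2 = ν·Q^9.4·(…)^5.2 = 0.00137
D = 0.66·(7.95×10^-5 + 0.00137)^0.04 = 0.5081 m = 508 mm
Check: V = 2.15 m/s, Re = 7.47×10^5, f = 0.01246, h_f = 14.2 m ≈ 15.0 m ✓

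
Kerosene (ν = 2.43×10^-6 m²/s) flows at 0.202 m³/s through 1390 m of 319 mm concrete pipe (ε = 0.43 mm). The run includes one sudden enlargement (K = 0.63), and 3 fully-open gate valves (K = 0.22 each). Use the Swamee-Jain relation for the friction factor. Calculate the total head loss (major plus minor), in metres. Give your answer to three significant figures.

V = 4Q/(πD²) = 2.527 m/s; V²/2g = 0.3256 m
Re = 3.32×10^5, ε/D = 0.00135 → f = 0.02201 (Swamee-Jain)
Major: h_f = f(L/D)·V²/2g = 0.02201·4357·0.3256 = 31.22 m
Minor: ΣK = 1.29; h_m = ΣK·V²/2g = 0.4200 m
Total H_L = 31.22 + 0.4200 = 31.64 m

H_L ≈ 31.6 m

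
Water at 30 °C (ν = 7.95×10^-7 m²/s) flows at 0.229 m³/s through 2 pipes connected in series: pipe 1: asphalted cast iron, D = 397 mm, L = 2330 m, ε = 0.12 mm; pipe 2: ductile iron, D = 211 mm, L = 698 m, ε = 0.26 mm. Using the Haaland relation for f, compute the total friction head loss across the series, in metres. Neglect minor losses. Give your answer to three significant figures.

H ≈ 167 m

Pipe 1: V = 1.850 m/s, Re = 9.24×10^5, ε/D = 3.02×10^-4, f = 0.01567, h_1 = f(L/D)V²/2g = 16.04 m
Pipe 2: V = 6.549 m/s, Re = 1.74×10^6, ε/D = 0.00123, f = 0.02085, h_2 = f(L/D)V²/2g = 150.8 m
Series → Q common, losses add: H = Σh = 166.8 m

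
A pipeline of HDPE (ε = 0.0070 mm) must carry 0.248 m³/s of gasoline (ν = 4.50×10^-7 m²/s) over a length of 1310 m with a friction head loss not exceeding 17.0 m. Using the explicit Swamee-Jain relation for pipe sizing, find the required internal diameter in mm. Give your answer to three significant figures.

D ≈ 338 mm

Swamee-Jain (Type III): D = 0.66·[ε^1.25·(LQ²/(gh_f))^4.75 + ν·Q^9.4·(L/(gh_f))^5.2]^0.04
LQ²/(gh_f) = 0.4831; L/(gh_f) = 7.855
Term 1 = ε^1.25·(…)^4.75 = 1.14×10^-8; Term 2 = ν·Q^9.4·(…)^5.2 = 4.13×10^-8
D = 0.66·(1.14×10^-8 + 4.13×10^-8)^0.04 = 0.3376 m = 338 mm
Check: V = 2.77 m/s, Re = 2.08×10^6, f = 0.01104, h_f = 16.8 m ≈ 17.0 m ✓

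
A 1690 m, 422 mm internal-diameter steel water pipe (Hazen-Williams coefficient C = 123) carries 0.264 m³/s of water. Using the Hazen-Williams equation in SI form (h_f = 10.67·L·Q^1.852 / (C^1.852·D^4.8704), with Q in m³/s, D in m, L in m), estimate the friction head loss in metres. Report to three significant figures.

h_f ≈ 13.8 m

h_f = 10.67·1690·0.264^1.852 / (123^1.852·0.422^4.8704) = 13.78 m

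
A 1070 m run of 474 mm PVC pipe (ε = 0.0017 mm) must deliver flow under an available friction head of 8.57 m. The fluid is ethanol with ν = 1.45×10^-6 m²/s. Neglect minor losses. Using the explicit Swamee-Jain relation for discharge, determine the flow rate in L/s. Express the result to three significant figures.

Q ≈ 437 L/s

Swamee-Jain (Type II): Q = -0.965·√(gD⁵h_f/L)·ln[ε/(3.7D) + √(3.17ν²L/(gD³h_f))]
√(gD⁵h_f/L) = √(9.81·0.474⁵·8.57/1070) = 0.04336
ε/(3.7D) = 9.69×10^-7; √(3.17ν²L/(gD³h_f)) = 2.82×10^-5
Q = -0.965·0.04336·ln(2.919×10^-5) = 0.4369 m³/s
Check: V = 2.48 m/s, Re = 8.09×10^5, f = 0.01211, h_f = 8.54 m ≈ 8.57 m ✓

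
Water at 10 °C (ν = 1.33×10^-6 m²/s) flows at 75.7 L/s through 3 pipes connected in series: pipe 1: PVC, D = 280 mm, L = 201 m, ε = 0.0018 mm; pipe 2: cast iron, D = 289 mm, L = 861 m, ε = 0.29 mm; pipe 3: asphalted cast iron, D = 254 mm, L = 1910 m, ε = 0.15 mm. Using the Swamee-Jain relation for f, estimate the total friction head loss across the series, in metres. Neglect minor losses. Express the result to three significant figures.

Pipe 1: V = 1.229 m/s, Re = 2.59×10^5, ε/D = 6.43×10^-6, f = 0.01485, h_1 = f(L/D)V²/2g = 0.8212 m
Pipe 2: V = 1.154 m/s, Re = 2.51×10^5, ε/D = 0.00100, f = 0.02094, h_2 = f(L/D)V²/2g = 4.235 m
Pipe 3: V = 1.494 m/s, Re = 2.85×10^5, ε/D = 5.91×10^-4, f = 0.01889, h_3 = f(L/D)V²/2g = 16.16 m
Series → Q common, losses add: H = Σh = 21.22 m

H ≈ 21.2 m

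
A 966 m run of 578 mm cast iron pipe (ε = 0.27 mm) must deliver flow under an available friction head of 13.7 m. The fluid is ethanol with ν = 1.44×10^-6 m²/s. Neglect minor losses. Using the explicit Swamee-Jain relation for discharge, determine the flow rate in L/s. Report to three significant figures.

Swamee-Jain (Type II): Q = -0.965·√(gD⁵h_f/L)·ln[ε/(3.7D) + √(3.17ν²L/(gD³h_f))]
√(gD⁵h_f/L) = √(9.81·0.578⁵·13.7/966) = 0.09474
ε/(3.7D) = 1.26×10^-4; √(3.17ν²L/(gD³h_f)) = 1.56×10^-5
Q = -0.965·0.09474·ln(1.419×10^-4) = 0.8100 m³/s
Check: V = 3.09 m/s, Re = 1.24×10^6, f = 0.01697, h_f = 13.8 m ≈ 13.7 m ✓

Q ≈ 810 L/s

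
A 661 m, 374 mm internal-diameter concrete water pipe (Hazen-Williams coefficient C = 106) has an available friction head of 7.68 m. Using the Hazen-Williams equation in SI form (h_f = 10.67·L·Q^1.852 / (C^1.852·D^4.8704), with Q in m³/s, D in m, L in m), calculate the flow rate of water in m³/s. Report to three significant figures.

Q ≈ 0.201 m³/s

Rearranging: Q = [h_f·C^1.852·D^4.8704 / (10.67·L)]^(1/1.852)
Q = [7.68·106^1.852·0.374^4.8704 / (10.67·661)]^0.540 = 0.2005 m³/s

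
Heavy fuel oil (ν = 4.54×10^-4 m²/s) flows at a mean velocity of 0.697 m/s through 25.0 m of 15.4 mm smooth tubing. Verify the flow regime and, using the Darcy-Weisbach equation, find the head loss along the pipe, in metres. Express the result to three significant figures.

h_f ≈ 109 m

Re = VD/ν = 0.697·0.01540/4.54×10^-4 = 23.6 → laminar (Re < 2300)
f = 64/Re = 2.707
h_f = f(L/D)V²/(2g) = 2.707·(25.0/0.01540)·0.697²/(2·9.81) = 108.8 m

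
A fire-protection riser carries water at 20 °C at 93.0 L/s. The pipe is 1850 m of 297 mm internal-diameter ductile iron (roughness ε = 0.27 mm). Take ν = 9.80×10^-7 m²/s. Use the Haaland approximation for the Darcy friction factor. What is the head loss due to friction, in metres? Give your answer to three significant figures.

h_f ≈ 11.4 m

V = 4Q/(πD²) = 4·0.0930/(π·0.297²) = 1.342 m/s
Re = VD/ν = 1.342·0.297/9.80×10^-7 = 4.07×10^5 → turbulent
ε/D = 0.27/297 = 9.09×10^-4
Haaland: f = 0.01991
h_f = f(L/D)V²/(2g) = 0.01991·(1850/0.297)·1.342²/(2·9.81) = 11.39 m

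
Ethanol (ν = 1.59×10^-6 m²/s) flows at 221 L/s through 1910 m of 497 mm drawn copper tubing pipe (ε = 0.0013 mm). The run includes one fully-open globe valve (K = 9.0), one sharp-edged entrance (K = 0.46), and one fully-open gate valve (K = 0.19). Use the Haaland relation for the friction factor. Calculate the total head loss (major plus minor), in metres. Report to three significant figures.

V = 4Q/(πD²) = 1.139 m/s; V²/2g = 0.06614 m
Re = 3.56×10^5, ε/D = 2.62×10^-6 → f = 0.01392 (Haaland)
Major: h_f = f(L/D)·V²/2g = 0.01392·3843·0.06614 = 3.537 m
Minor: ΣK = 9.65; h_m = ΣK·V²/2g = 0.6383 m
Total H_L = 3.537 + 0.6383 = 4.176 m

H_L ≈ 4.18 m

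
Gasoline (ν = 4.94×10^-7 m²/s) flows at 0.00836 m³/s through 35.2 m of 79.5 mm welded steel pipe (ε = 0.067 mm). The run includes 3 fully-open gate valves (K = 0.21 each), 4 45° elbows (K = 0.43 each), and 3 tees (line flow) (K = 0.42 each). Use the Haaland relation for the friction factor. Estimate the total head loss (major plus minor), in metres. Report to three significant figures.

V = 4Q/(πD²) = 1.684 m/s; V²/2g = 0.1446 m
Re = 2.71×10^5, ε/D = 8.43×10^-4 → f = 0.01993 (Haaland)
Major: h_f = f(L/D)·V²/2g = 0.01993·442.8·0.1446 = 1.276 m
Minor: ΣK = 3.61; h_m = ΣK·V²/2g = 0.5219 m
Total H_L = 1.276 + 0.5219 = 1.797 m

H_L ≈ 1.80 m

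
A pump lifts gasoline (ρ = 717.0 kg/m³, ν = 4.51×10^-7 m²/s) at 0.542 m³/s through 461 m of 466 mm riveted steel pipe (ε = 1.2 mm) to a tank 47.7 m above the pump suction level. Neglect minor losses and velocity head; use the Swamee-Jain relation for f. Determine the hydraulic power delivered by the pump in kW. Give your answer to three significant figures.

P_hyd ≈ 231 kW

V = 4Q/(πD²) = 3.178 m/s; Re = 3.28×10^6; ε/D = 0.00258; f = 0.02515
h_f = f(L/D)V²/2g = 12.81 m
Total head H = z + h_f = 47.7 + 12.81 = 60.51 m
P_hyd = ρgQH = 717.0·9.81·0.542·60.51 = 230.7 kW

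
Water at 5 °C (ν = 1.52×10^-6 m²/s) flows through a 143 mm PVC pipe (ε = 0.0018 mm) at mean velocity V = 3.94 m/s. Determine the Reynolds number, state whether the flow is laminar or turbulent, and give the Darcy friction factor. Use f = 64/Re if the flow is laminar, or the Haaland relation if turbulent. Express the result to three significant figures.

Re ≈ 3.71×10^5; turbulent; f ≈ 0.0139

Re = VD/ν = 3.940·0.143/1.52×10^-6 = 3.71×10^5
Re > 4000 → turbulent; ε/D = 1.26×10^-5
Haaland: f = 0.01391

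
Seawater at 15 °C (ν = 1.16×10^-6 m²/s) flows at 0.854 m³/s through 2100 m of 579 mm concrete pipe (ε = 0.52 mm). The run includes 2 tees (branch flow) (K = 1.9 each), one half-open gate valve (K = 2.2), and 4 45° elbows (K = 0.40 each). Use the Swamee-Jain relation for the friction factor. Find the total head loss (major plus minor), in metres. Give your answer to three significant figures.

H_L ≈ 41.8 m

V = 4Q/(πD²) = 3.243 m/s; V²/2g = 0.5362 m
Re = 1.62×10^6, ε/D = 8.98×10^-4 → f = 0.01941 (Swamee-Jain)
Major: h_f = f(L/D)·V²/2g = 0.01941·3627·0.5362 = 37.74 m
Minor: ΣK = 7.60; h_m = ΣK·V²/2g = 4.075 m
Total H_L = 37.74 + 4.075 = 41.82 m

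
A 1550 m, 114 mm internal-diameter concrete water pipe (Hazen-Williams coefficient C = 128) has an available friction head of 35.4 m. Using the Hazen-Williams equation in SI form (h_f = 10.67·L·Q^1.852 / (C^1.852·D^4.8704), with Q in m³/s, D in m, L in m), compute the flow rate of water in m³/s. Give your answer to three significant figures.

Q ≈ 0.0153 m³/s

Rearranging: Q = [h_f·C^1.852·D^4.8704 / (10.67·L)]^(1/1.852)
Q = [35.4·128^1.852·0.114^4.8704 / (10.67·1550)]^0.540 = 0.01533 m³/s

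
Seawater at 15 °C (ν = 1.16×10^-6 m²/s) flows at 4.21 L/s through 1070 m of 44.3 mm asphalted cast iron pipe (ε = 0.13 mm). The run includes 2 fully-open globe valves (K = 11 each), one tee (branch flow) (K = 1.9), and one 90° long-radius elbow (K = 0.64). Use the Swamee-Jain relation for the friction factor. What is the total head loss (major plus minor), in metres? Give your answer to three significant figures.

V = 4Q/(πD²) = 2.731 m/s; V²/2g = 0.3803 m
Re = 1.04×10^5, ε/D = 0.00293 → f = 0.02752 (Swamee-Jain)
Major: h_f = f(L/D)·V²/2g = 0.02752·24153·0.3803 = 252.7 m
Minor: ΣK = 24.5; h_m = ΣK·V²/2g = 9.331 m
Total H_L = 252.7 + 9.331 = 262.1 m

H_L ≈ 262 m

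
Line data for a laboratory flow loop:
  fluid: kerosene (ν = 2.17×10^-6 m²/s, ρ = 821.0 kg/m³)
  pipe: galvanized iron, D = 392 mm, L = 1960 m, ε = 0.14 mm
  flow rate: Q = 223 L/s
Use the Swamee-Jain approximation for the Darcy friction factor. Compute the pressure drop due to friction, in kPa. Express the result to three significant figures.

Δp ≈ 121 kPa

V = 4Q/(πD²) = 4·0.223/(π·0.392²) = 1.848 m/s
Re = VD/ν = 1.848·0.392/2.17×10^-6 = 3.34×10^5 → turbulent
ε/D = 0.14/392 = 3.57×10^-4
Swamee-Jain: f = 0.01730
h_f = f(L/D)V²/(2g) = 0.01730·(1960/0.392)·1.848²/(2·9.81) = 15.05 m
Δp = ρg·h_f = 821.0·9.81·15.05 = 121.2 kPa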